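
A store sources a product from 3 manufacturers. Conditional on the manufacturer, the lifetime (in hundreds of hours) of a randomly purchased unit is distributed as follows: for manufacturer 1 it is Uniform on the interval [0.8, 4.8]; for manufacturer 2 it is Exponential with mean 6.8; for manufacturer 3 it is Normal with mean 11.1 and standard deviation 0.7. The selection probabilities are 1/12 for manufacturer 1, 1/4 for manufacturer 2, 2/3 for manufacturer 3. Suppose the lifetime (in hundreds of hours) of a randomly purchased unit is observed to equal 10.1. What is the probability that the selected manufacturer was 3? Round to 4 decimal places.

0.9427

Likelihoods f(10.1 | ·): 1: 0; 2: 0.0332994; 3: 0.205426.
Posterior ∝ prior × likelihood. Numerator for 3: 0.666667·0.205426 = 0.13695.
Normalizing constant: 0.0833333·0 + 0.25·0.0332994 + 0.666667·0.205426 = 0.145275.
P(3 | observation) = 0.13695 / 0.145275 = 0.942696.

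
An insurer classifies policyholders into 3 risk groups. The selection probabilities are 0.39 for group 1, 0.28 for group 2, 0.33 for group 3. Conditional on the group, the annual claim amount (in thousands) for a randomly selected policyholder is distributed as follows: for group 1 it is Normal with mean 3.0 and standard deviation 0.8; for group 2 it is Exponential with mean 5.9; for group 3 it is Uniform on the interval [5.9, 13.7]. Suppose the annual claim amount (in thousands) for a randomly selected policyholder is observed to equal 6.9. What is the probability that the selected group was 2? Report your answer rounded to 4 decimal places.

Likelihoods f(6.9 | ·): 1: 3.44493e-06; 2: 0.0526313; 3: 0.128205.
Posterior ∝ prior × likelihood. Numerator for 2: 0.28·0.0526313 = 0.0147368.
Normalizing constant: 0.39·3.44493e-06 + 0.28·0.0526313 + 0.33·0.128205 = 0.0570458.
P(2 | observation) = 0.0147368 / 0.0570458 = 0.258332.

0.2583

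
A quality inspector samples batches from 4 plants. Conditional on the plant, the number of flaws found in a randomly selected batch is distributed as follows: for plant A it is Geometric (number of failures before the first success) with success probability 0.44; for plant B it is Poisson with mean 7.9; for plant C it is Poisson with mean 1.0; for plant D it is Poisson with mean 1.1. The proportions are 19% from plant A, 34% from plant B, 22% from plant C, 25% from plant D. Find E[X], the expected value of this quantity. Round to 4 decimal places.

Component means — A: 1.27273; B: 7.9; C: 1; D: 1.1.
E[X] = 0.19·1.27273 + 0.34·7.9 + 0.22·1 + 0.25·1.1 = 3.42282.

3.4228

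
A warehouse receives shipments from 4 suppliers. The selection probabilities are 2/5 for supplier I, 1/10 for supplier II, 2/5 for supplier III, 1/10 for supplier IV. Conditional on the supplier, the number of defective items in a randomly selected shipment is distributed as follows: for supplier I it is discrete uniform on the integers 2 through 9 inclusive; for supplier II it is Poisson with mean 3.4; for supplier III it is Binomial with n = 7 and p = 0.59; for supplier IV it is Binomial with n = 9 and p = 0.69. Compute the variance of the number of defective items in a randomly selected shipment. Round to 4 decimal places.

4.0800

Per component, I: μ=5.5, E[X²]=35.5; II: μ=3.4, E[X²]=14.96; III: μ=4.13, E[X²]=18.7502; IV: μ=6.21, E[X²]=40.4892.
E[X] = 0.4·5.5 + 0.1·3.4 + 0.4·4.13 + 0.1·6.21 = 4.813.
E[X²] = 0.4·35.5 + 0.1·14.96 + 0.4·18.7502 + 0.1·40.4892 = 27.245.
Var(X) = E[X²] − (E[X])² = 27.245 − 23.165 = 4.08003.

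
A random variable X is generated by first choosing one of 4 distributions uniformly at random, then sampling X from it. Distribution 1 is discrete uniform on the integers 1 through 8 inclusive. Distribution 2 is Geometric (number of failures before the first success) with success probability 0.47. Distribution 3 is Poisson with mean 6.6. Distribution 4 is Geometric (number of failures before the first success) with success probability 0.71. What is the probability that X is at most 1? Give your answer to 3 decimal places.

Conditional on each component, P(X ≤ 1): 1: 0.125; 2: 0.7191; 3: 0.0103388; 4: 0.9159.
By total probability, P(X ≤ 1) = 0.25·0.125 + 0.25·0.7191 + 0.25·0.0103388 + 0.25·0.9159 = 0.442585.

0.443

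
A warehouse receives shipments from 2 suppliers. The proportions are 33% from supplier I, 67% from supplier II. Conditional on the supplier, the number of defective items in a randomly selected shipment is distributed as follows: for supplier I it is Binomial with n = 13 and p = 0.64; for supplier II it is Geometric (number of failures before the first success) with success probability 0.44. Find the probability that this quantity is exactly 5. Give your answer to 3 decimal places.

Conditional on each supplier, P(X = 5): I: 0.0389851; II: 0.0242322.
By total probability, P(X = 5) = 0.33·0.0389851 + 0.67·0.0242322 = 0.0291006.

0.029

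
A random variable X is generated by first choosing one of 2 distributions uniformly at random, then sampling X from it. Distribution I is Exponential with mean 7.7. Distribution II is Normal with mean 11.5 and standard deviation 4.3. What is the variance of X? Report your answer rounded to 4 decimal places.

42.5000

Per component, I: μ=7.7, E[X²]=118.58; II: μ=11.5, E[X²]=150.74.
E[X] = 0.5·7.7 + 0.5·11.5 = 9.6.
E[X²] = 0.5·118.58 + 0.5·150.74 = 134.66.
Var(X) = E[X²] − (E[X])² = 134.66 − 92.16 = 42.5.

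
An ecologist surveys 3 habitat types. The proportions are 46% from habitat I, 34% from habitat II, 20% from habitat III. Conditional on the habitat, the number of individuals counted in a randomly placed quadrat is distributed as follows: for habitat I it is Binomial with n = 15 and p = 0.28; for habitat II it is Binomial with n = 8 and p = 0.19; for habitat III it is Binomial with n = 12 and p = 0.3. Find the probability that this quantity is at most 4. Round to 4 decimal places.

0.7508

Conditional on each habitat, P(X ≤ 4): I: 0.584554; II: 0.991707; III: 0.723655.
By total probability, P(X ≤ 4) = 0.46·0.584554 + 0.34·0.991707 + 0.2·0.723655 = 0.750806.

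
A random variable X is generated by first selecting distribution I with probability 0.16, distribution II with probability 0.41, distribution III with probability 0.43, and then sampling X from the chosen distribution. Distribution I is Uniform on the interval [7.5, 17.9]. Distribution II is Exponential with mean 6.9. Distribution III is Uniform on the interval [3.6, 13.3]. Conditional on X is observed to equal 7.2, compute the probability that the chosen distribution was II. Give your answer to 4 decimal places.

0.3207

Likelihoods f(7.2 | ·): I: 0; II: 0.0510475; III: 0.103093.
Posterior ∝ prior × likelihood. Numerator for II: 0.41·0.0510475 = 0.0209295.
Normalizing constant: 0.16·0 + 0.41·0.0510475 + 0.43·0.103093 = 0.0652594.
P(II | observation) = 0.0209295 / 0.0652594 = 0.320712.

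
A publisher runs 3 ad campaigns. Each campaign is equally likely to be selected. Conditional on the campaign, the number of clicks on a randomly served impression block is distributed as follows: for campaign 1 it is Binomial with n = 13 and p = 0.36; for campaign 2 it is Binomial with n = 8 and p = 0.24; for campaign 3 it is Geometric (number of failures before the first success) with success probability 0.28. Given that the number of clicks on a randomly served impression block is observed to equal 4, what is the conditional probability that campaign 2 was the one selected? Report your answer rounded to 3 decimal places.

Likelihoods P(X=4 | ·): 1: 0.216339; 2: 0.0774814; 3: 0.0752468.
Posterior ∝ prior × likelihood. Numerator for 2: 0.333333·0.0774814 = 0.0258271.
Normalizing constant: 0.333333·0.216339 + 0.333333·0.0774814 + 0.333333·0.0752468 = 0.123023.
P(2 | observation) = 0.0258271 / 0.123023 = 0.209938.

0.210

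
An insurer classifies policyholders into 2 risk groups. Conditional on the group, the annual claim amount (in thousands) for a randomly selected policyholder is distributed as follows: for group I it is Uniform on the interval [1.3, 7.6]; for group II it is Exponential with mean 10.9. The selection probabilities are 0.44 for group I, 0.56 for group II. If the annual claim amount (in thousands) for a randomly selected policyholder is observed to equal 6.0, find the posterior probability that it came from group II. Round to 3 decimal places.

Likelihoods f(6.0 | ·): I: 0.15873; II: 0.0529069.
Posterior ∝ prior × likelihood. Numerator for II: 0.56·0.0529069 = 0.0296279.
Normalizing constant: 0.44·0.15873 + 0.56·0.0529069 = 0.0994691.
P(II | observation) = 0.0296279 / 0.0994691 = 0.29786.

0.298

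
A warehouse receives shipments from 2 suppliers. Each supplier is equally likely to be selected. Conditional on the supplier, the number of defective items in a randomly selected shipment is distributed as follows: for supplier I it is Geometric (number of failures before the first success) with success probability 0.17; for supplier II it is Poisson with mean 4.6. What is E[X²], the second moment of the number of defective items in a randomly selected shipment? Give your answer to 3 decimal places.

For each component E[X²] = Var + (mean)², giving I: 52.5571; II: 25.76.
Overall E[X²] = 0.5·52.5571 + 0.5·25.76 = 39.1585.

39.159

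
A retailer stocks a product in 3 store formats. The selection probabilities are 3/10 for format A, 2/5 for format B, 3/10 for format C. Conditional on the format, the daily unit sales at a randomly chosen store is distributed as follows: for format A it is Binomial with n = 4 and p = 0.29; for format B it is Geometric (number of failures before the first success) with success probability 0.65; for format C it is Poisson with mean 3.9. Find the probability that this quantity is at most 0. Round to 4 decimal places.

0.3423

Conditional on each format, P(X ≤ 0): A: 0.254117; B: 0.65; C: 0.0202419.
By total probability, P(X ≤ 0) = 0.3·0.254117 + 0.4·0.65 + 0.3·0.0202419 = 0.342308.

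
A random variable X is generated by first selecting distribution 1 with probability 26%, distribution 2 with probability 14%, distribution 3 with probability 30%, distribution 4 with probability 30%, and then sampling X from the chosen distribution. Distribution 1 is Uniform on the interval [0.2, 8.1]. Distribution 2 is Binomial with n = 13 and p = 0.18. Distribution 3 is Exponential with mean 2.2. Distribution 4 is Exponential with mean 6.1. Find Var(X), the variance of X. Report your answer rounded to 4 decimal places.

Per component, 1: μ=4.15, E[X²]=22.4233; 2: μ=2.34, E[X²]=7.3944; 3: μ=2.2, E[X²]=9.68; 4: μ=6.1, E[X²]=74.42.
E[X] = 0.26·4.15 + 0.14·2.34 + 0.3·2.2 + 0.3·6.1 = 3.8966.
E[X²] = 0.26·22.4233 + 0.14·7.3944 + 0.3·9.68 + 0.3·74.42 = 32.0953.
Var(X) = E[X²] − (E[X])² = 32.0953 − 15.1835 = 16.9118.

16.9118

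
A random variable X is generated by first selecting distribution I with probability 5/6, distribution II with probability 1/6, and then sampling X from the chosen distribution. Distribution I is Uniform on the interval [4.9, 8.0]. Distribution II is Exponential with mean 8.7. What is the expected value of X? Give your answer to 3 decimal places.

Component means — I: 6.45; II: 8.7.
E[X] = 0.833333·6.45 + 0.166667·8.7 = 6.825.

6.825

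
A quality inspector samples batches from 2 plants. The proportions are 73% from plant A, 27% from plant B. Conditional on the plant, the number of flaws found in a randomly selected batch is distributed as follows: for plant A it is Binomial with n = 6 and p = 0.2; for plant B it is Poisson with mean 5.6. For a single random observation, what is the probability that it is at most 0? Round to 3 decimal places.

0.192

Conditional on each plant, P(X ≤ 0): A: 0.262144; B: 0.00369786.
By total probability, P(X ≤ 0) = 0.73·0.262144 + 0.27·0.00369786 = 0.192364.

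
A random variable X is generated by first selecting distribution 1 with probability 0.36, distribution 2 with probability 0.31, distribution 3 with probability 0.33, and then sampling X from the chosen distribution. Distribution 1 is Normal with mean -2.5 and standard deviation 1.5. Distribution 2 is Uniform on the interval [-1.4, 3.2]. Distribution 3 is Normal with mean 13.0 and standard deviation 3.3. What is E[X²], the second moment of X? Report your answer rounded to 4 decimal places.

For each component E[X²] = Var + (mean)², giving 1: 8.5; 2: 2.57333; 3: 179.89.
Overall E[X²] = 0.36·8.5 + 0.31·2.57333 + 0.33·179.89 = 63.2214.

63.2214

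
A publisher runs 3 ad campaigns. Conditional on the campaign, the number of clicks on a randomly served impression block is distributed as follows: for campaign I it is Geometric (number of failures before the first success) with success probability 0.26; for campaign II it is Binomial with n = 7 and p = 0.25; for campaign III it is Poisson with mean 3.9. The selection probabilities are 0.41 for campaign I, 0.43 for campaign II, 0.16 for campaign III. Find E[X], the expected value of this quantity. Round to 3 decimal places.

2.543

Component means — I: 2.84615; II: 1.75; III: 3.9.
E[X] = 0.41·2.84615 + 0.43·1.75 + 0.16·3.9 = 2.54342.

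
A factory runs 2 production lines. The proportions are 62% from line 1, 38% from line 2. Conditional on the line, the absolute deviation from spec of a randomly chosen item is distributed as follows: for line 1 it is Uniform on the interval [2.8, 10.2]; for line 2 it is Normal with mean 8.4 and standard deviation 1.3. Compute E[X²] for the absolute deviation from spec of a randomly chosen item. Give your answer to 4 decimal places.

56.4793

For each component E[X²] = Var + (mean)², giving 1: 46.8133; 2: 72.25.
Overall E[X²] = 0.62·46.8133 + 0.38·72.25 = 56.4793.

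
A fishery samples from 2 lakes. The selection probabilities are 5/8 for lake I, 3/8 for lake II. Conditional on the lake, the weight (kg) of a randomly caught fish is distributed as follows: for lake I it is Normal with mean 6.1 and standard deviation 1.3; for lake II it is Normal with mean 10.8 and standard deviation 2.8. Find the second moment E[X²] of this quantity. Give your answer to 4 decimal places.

For each component E[X²] = Var + (mean)², giving I: 38.9; II: 124.48.
Overall E[X²] = 0.625·38.9 + 0.375·124.48 = 70.9925.

70.9925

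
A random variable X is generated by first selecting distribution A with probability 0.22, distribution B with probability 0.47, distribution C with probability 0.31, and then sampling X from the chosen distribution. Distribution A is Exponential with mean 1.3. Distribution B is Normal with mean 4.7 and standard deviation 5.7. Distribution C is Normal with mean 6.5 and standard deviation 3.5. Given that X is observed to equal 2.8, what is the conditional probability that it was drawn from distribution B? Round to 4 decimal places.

Likelihoods f(2.8 | ·): A: 0.0892592; B: 0.0662076; C: 0.0651882.
Posterior ∝ prior × likelihood. Numerator for B: 0.47·0.0662076 = 0.0311176.
Normalizing constant: 0.22·0.0892592 + 0.47·0.0662076 + 0.31·0.0651882 = 0.0709629.
P(B | observation) = 0.0311176 / 0.0709629 = 0.438504.

0.4385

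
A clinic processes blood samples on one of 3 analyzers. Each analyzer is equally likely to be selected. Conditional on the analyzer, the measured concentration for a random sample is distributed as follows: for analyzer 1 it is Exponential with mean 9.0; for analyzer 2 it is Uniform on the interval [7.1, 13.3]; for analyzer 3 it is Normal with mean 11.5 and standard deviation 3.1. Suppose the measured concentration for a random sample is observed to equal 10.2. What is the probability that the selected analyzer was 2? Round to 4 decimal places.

0.5122

Likelihoods f(10.2 | ·): 1: 0.0357731; 2: 0.16129; 3: 0.117859.
Posterior ∝ prior × likelihood. Numerator for 2: 0.333333·0.16129 = 0.0537634.
Normalizing constant: 0.333333·0.0357731 + 0.333333·0.16129 + 0.333333·0.117859 = 0.104974.
P(2 | observation) = 0.0537634 / 0.104974 = 0.51216.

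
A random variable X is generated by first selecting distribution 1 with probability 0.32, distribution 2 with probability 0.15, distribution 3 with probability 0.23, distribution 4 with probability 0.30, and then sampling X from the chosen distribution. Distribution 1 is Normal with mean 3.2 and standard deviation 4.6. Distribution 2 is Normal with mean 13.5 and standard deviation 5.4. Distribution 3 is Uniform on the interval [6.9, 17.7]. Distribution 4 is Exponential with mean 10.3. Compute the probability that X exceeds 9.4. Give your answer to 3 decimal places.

0.442

Conditional on each component, P(X > 9.4): 1: 0.0888572; 2: 0.776151; 3: 0.768519; 4: 0.40147.
By total probability, P(X > 9.4) = 0.32·0.0888572 + 0.15·0.776151 + 0.23·0.768519 + 0.3·0.40147 = 0.442057.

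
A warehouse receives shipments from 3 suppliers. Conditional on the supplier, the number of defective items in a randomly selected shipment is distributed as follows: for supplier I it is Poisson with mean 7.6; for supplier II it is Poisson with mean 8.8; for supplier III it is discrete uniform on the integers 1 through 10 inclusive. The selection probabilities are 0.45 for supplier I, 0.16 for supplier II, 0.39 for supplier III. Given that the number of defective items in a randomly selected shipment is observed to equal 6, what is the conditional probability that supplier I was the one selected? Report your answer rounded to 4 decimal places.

Likelihoods P(X=6 | ·): I: 0.13394; II: 0.0972237; III: 0.1.
Posterior ∝ prior × likelihood. Numerator for I: 0.45·0.13394 = 0.0602731.
Normalizing constant: 0.45·0.13394 + 0.16·0.0972237 + 0.39·0.1 = 0.114829.
P(I | observation) = 0.0602731 / 0.114829 = 0.524895.

0.5249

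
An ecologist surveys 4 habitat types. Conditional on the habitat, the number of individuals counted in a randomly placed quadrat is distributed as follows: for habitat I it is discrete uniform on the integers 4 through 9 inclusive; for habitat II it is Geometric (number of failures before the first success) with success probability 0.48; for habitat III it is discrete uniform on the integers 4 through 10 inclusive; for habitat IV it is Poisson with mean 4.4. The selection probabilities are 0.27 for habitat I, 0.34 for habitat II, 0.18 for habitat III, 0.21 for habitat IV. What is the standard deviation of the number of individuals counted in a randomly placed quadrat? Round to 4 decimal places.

Per component, I: μ=6.5, E[X²]=45.1667; II: μ=1.08333, E[X²]=3.43056; III: μ=7, E[X²]=53; IV: μ=4.4, E[X²]=23.76.
E[X] = 0.27·6.5 + 0.34·1.08333 + 0.18·7 + 0.21·4.4 = 4.30733.
E[X²] = 0.27·45.1667 + 0.34·3.43056 + 0.18·53 + 0.21·23.76 = 27.891.
Var(X) = E[X²] − (E[X])² = 27.891 − 18.5531 = 9.33787.
SD(X) = √9.33787 = 3.05579.

3.0558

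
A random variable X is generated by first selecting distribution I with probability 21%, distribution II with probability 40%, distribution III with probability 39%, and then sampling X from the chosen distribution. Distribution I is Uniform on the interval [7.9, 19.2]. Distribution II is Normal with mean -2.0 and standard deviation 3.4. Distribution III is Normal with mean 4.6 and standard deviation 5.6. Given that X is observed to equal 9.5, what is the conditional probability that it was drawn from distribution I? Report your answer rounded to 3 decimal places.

Likelihoods f(9.5 | ·): I: 0.0884956; II: 0.000384768; III: 0.0485812.
Posterior ∝ prior × likelihood. Numerator for I: 0.21·0.0884956 = 0.0185841.
Normalizing constant: 0.21·0.0884956 + 0.4·0.000384768 + 0.39·0.0485812 = 0.0376847.
P(I | observation) = 0.0185841 / 0.0376847 = 0.493147.

0.493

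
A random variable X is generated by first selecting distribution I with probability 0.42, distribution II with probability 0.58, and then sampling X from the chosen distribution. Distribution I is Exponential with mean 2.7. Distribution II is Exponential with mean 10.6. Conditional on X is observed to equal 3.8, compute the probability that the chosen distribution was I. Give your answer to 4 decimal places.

0.4990

Likelihoods f(3.8 | ·): I: 0.0906582; II: 0.0659179.
Posterior ∝ prior × likelihood. Numerator for I: 0.42·0.0906582 = 0.0380764.
Normalizing constant: 0.42·0.0906582 + 0.58·0.0659179 = 0.0763088.
P(I | observation) = 0.0380764 / 0.0763088 = 0.498978.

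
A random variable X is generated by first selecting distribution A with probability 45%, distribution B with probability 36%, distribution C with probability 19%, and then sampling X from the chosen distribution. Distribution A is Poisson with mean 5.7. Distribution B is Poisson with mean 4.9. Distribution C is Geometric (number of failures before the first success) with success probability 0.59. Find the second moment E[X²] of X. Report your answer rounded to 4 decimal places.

For each component E[X²] = Var + (mean)², giving A: 38.19; B: 28.91; C: 1.66073.
Overall E[X²] = 0.45·38.19 + 0.36·28.91 + 0.19·1.66073 = 27.9086.

27.9086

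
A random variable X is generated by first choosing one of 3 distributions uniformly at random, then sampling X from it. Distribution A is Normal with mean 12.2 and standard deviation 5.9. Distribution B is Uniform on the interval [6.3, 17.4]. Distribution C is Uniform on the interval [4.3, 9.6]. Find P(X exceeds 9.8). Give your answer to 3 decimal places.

0.448

Conditional on each component, P(X > 9.8): A: 0.657915; B: 0.684685; C: 0.
By total probability, P(X > 9.8) = 0.333333·0.657915 + 0.333333·0.684685 + 0.333333·0 = 0.447533.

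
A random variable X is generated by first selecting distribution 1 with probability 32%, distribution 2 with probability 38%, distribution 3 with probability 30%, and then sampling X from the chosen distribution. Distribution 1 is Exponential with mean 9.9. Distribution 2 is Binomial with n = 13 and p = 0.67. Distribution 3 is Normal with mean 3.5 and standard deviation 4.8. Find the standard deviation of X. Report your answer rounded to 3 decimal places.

6.824

Per component, 1: μ=9.9, E[X²]=196.02; 2: μ=8.71, E[X²]=78.7384; 3: μ=3.5, E[X²]=35.29.
E[X] = 0.32·9.9 + 0.38·8.71 + 0.3·3.5 = 7.5278.
E[X²] = 0.32·196.02 + 0.38·78.7384 + 0.3·35.29 = 103.234.
Var(X) = E[X²] − (E[X])² = 103.234 − 56.6678 = 46.5662.
SD(X) = √46.5662 = 6.82394.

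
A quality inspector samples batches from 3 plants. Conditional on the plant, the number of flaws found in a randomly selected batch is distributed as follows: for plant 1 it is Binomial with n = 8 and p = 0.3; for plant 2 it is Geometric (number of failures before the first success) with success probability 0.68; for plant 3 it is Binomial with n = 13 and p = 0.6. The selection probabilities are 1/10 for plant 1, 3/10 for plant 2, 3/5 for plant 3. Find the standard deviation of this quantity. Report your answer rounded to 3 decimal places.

3.712

Per component, 1: μ=2.4, E[X²]=7.44; 2: μ=0.470588, E[X²]=0.913495; 3: μ=7.8, E[X²]=63.96.
E[X] = 0.1·2.4 + 0.3·0.470588 + 0.6·7.8 = 5.06118.
E[X²] = 0.1·7.44 + 0.3·0.913495 + 0.6·63.96 = 39.394.
Var(X) = E[X²] − (E[X])² = 39.394 − 25.6155 = 13.7785.
SD(X) = √13.7785 = 3.71195.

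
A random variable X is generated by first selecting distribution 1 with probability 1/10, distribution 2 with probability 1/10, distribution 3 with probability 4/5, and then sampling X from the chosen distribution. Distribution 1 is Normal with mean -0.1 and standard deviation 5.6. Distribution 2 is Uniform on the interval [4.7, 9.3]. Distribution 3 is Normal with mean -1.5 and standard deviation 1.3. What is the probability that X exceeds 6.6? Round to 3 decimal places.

0.070

Conditional on each component, P(X > 6.6): 1: 0.115765; 2: 0.586957; 3: 2.32075e-10.
By total probability, P(X > 6.6) = 0.1·0.115765 + 0.1·0.586957 + 0.8·2.32075e-10 = 0.0702721.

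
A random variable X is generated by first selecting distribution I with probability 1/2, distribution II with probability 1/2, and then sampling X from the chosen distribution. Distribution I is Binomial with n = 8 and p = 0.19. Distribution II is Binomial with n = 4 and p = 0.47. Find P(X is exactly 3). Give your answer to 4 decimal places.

0.1770

Conditional on each component, P(X = 3): I: 0.133929; II: 0.220105.
By total probability, P(X = 3) = 0.5·0.133929 + 0.5·0.220105 = 0.177017.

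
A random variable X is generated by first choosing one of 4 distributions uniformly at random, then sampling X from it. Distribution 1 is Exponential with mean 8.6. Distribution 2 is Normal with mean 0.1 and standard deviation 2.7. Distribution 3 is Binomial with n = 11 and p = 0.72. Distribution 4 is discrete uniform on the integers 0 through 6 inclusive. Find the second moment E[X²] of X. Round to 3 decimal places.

For each component E[X²] = Var + (mean)², giving 1: 147.92; 2: 7.3; 3: 64.944; 4: 13.
Overall E[X²] = 0.25·147.92 + 0.25·7.3 + 0.25·64.944 + 0.25·13 = 58.291.

58.291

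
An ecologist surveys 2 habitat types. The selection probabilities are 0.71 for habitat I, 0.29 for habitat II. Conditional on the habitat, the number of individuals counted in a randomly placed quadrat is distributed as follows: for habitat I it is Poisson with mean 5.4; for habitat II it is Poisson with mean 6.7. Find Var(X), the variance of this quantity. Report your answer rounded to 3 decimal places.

Per component, I: μ=5.4, E[X²]=34.56; II: μ=6.7, E[X²]=51.59.
E[X] = 0.71·5.4 + 0.29·6.7 = 5.777.
E[X²] = 0.71·34.56 + 0.29·51.59 = 39.4987.
Var(X) = E[X²] − (E[X])² = 39.4987 − 33.3737 = 6.12497.

6.125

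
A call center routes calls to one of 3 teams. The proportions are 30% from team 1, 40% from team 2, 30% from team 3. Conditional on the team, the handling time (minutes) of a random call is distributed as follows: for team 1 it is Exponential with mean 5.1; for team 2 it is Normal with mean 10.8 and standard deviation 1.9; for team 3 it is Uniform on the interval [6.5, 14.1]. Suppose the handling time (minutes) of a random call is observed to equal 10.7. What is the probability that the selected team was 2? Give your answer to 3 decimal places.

Likelihoods f(10.7 | ·): 1: 0.0240582; 2: 0.209679; 3: 0.131579.
Posterior ∝ prior × likelihood. Numerator for 2: 0.4·0.209679 = 0.0838716.
Normalizing constant: 0.3·0.0240582 + 0.4·0.209679 + 0.3·0.131579 = 0.130563.
P(2 | observation) = 0.0838716 / 0.130563 = 0.642385.

0.642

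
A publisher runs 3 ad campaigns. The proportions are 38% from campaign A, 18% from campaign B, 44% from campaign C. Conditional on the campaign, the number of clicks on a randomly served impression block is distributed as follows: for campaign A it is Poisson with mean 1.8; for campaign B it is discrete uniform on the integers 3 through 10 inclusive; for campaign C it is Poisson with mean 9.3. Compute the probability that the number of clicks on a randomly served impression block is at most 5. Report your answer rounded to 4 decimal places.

0.4870

Conditional on each campaign, P(X ≤ 5): A: 0.989622; B: 0.375; C: 0.0986498.
By total probability, P(X ≤ 5) = 0.38·0.989622 + 0.18·0.375 + 0.44·0.0986498 = 0.486962.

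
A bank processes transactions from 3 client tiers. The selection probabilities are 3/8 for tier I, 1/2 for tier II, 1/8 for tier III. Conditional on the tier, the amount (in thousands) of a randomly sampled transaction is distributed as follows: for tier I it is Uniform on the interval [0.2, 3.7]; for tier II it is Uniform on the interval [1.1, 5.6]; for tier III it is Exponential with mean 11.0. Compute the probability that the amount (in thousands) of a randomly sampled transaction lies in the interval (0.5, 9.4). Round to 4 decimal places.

Conditional on each tier, P(0.5 < X < 9.4): I: 0.914286; II: 1; III: 0.530086.
By total probability, P(0.5 < X < 9.4) = 0.375·0.914286 + 0.5·1 + 0.125·0.530086 = 0.909118.

0.9091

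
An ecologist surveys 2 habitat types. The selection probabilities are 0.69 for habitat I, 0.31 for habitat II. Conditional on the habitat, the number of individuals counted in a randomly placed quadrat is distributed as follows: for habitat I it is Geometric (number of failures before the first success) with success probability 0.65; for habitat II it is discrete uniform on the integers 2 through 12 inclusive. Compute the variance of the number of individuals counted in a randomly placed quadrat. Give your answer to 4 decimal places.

Per component, I: μ=0.538462, E[X²]=1.11834; II: μ=7, E[X²]=59.
E[X] = 0.69·0.538462 + 0.31·7 = 2.54154.
E[X²] = 0.69·1.11834 + 0.31·59 = 19.0617.
Var(X) = E[X²] − (E[X])² = 19.0617 − 6.45942 = 12.6022.

12.6022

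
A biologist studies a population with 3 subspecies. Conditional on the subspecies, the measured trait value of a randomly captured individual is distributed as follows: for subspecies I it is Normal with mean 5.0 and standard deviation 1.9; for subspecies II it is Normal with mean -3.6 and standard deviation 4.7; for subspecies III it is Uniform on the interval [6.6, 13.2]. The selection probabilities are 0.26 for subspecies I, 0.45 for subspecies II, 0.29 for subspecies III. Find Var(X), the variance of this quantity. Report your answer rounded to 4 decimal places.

46.1791

Per component, I: μ=5, E[X²]=28.61; II: μ=-3.6, E[X²]=35.05; III: μ=9.9, E[X²]=101.64.
E[X] = 0.26·5 + 0.45·-3.6 + 0.29·9.9 = 2.551.
E[X²] = 0.26·28.61 + 0.45·35.05 + 0.29·101.64 = 52.6867.
Var(X) = E[X²] − (E[X])² = 52.6867 − 6.5076 = 46.1791.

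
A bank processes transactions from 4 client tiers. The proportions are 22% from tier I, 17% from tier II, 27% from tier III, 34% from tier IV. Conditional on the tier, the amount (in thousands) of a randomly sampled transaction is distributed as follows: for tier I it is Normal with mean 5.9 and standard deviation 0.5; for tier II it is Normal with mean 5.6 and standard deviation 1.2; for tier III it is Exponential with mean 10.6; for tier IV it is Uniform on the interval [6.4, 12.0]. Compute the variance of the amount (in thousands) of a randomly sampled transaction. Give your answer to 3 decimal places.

Per component, I: μ=5.9, E[X²]=35.06; II: μ=5.6, E[X²]=32.8; III: μ=10.6, E[X²]=224.72; IV: μ=9.2, E[X²]=87.2533.
E[X] = 0.22·5.9 + 0.17·5.6 + 0.27·10.6 + 0.34·9.2 = 8.24.
E[X²] = 0.22·35.06 + 0.17·32.8 + 0.27·224.72 + 0.34·87.2533 = 103.63.
Var(X) = E[X²] − (E[X])² = 103.63 − 67.8976 = 35.7321.

35.732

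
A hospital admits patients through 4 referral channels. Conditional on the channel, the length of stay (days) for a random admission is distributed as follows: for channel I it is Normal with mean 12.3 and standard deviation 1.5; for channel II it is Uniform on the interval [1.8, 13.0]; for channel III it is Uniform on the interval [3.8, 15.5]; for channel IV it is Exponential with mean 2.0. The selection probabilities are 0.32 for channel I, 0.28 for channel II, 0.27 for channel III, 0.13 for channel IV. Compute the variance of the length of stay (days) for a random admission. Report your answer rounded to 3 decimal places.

Per component, I: μ=12.3, E[X²]=153.54; II: μ=7.4, E[X²]=65.2133; III: μ=9.65, E[X²]=104.53; IV: μ=2, E[X²]=8.
E[X] = 0.32·12.3 + 0.28·7.4 + 0.27·9.65 + 0.13·2 = 8.8735.
E[X²] = 0.32·153.54 + 0.28·65.2133 + 0.27·104.53 + 0.13·8 = 96.6556.
Var(X) = E[X²] − (E[X])² = 96.6556 − 78.739 = 17.9166.

17.917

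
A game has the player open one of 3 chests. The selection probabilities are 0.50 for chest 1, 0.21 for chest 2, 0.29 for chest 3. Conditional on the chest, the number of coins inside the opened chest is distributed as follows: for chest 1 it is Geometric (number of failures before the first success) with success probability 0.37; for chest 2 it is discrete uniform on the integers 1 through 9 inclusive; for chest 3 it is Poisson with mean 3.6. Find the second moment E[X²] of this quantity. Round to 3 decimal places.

For each component E[X²] = Var + (mean)², giving 1: 7.5011; 2: 31.6667; 3: 16.56.
Overall E[X²] = 0.5·7.5011 + 0.21·31.6667 + 0.29·16.56 = 15.2029.

15.203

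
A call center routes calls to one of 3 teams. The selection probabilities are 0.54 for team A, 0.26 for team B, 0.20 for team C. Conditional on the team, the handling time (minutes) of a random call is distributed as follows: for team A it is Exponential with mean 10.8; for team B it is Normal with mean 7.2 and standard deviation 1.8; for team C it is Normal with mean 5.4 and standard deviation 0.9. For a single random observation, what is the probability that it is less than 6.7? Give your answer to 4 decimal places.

0.5363

Conditional on each team, P(X < 6.7): A: 0.462255; B: 0.390591; C: 0.925693.
By total probability, P(X < 6.7) = 0.54·0.462255 + 0.26·0.390591 + 0.2·0.925693 = 0.53631.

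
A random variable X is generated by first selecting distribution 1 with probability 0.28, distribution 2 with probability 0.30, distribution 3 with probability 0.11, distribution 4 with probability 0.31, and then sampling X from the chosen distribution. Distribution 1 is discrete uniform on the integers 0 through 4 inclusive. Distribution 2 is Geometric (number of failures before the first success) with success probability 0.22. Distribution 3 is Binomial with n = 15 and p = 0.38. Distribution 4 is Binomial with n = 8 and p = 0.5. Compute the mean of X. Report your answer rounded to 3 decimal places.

Component means — 1: 2; 2: 3.54545; 3: 5.7; 4: 4.
E[X] = 0.28·2 + 0.3·3.54545 + 0.11·5.7 + 0.31·4 = 3.49064.

3.491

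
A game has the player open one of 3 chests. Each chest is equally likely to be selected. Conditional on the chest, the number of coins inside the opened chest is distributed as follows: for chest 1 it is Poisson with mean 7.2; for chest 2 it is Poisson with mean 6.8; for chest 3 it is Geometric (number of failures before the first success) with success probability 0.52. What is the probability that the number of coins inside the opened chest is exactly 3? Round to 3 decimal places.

0.054

Conditional on each chest, P(X = 3): 1: 0.0464436; 2: 0.0583678; 3: 0.0575078.
By total probability, P(X = 3) = 0.333333·0.0464436 + 0.333333·0.0583678 + 0.333333·0.0575078 = 0.0541064.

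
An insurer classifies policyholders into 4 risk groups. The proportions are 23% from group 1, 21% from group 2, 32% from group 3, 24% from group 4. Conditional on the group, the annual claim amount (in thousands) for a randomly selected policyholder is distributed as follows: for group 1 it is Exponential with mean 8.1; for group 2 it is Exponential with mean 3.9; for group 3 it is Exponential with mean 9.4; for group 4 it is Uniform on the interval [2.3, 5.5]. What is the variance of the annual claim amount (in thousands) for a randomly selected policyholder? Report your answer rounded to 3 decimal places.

Per component, 1: μ=8.1, E[X²]=131.22; 2: μ=3.9, E[X²]=30.42; 3: μ=9.4, E[X²]=176.72; 4: μ=3.9, E[X²]=16.0633.
E[X] = 0.23·8.1 + 0.21·3.9 + 0.32·9.4 + 0.24·3.9 = 6.626.
E[X²] = 0.23·131.22 + 0.21·30.42 + 0.32·176.72 + 0.24·16.0633 = 96.9744.
Var(X) = E[X²] − (E[X])² = 96.9744 − 43.9039 = 53.0705.

53.071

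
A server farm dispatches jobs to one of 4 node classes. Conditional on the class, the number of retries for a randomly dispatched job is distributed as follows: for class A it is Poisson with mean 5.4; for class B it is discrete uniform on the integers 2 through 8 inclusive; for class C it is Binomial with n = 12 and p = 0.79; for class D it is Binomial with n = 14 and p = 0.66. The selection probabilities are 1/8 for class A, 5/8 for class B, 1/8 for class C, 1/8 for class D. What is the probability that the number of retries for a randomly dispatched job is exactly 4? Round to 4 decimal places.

0.1099

Conditional on each class, P(X = 4): A: 0.16002; B: 0.142857; C: 0.000729236; D: 0.00392102.
By total probability, P(X = 4) = 0.125·0.16002 + 0.625·0.142857 + 0.125·0.000729236 + 0.125·0.00392102 = 0.109869.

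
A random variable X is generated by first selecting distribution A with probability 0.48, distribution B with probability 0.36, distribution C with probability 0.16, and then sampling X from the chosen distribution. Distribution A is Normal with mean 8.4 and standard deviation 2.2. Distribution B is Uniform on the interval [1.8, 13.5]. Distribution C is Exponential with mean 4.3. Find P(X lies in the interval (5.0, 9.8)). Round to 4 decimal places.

Conditional on each component, P(5.0 < X < 9.8): A: 0.676612; B: 0.410256; C: 0.210233.
By total probability, P(5.0 < X < 9.8) = 0.48·0.676612 + 0.36·0.410256 + 0.16·0.210233 = 0.506103.

0.5061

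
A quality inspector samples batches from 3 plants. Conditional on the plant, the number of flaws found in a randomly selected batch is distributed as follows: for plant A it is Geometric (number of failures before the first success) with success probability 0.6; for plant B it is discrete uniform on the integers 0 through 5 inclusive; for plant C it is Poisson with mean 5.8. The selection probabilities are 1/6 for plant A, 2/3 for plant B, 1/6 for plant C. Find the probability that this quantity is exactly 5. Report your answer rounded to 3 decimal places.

Conditional on each plant, P(X = 5): A: 0.006144; B: 0.166667; C: 0.165596.
By total probability, P(X = 5) = 0.166667·0.006144 + 0.666667·0.166667 + 0.166667·0.165596 = 0.139735.

0.140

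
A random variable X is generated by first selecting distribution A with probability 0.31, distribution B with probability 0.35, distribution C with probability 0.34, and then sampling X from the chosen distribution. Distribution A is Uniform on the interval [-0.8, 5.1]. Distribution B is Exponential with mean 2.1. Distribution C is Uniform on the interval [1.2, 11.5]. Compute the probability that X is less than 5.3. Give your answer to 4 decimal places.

0.7673

Conditional on each component, P(X < 5.3): A: 1; B: 0.919846; C: 0.398058.
By total probability, P(X < 5.3) = 0.31·1 + 0.35·0.919846 + 0.34·0.398058 = 0.767286.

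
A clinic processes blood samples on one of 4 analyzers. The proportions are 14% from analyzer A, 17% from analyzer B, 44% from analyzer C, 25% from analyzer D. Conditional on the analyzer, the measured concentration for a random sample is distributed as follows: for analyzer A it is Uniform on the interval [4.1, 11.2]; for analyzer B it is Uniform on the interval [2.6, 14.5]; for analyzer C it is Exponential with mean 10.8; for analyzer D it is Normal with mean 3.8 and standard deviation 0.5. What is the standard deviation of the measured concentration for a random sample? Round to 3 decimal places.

Per component, A: μ=7.65, E[X²]=62.7233; B: μ=8.55, E[X²]=84.9033; C: μ=10.8, E[X²]=233.28; D: μ=3.8, E[X²]=14.69.
E[X] = 0.14·7.65 + 0.17·8.55 + 0.44·10.8 + 0.25·3.8 = 8.2265.
E[X²] = 0.14·62.7233 + 0.17·84.9033 + 0.44·233.28 + 0.25·14.69 = 129.531.
Var(X) = E[X²] − (E[X])² = 129.531 − 67.6753 = 61.8552.
SD(X) = √61.8552 = 7.86481.

7.865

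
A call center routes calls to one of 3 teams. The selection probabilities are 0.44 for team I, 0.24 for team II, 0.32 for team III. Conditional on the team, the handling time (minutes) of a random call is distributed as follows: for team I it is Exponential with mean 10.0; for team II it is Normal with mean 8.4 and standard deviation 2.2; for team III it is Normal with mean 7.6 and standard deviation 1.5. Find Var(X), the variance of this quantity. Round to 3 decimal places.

47.012

Per component, I: μ=10, E[X²]=200; II: μ=8.4, E[X²]=75.4; III: μ=7.6, E[X²]=60.01.
E[X] = 0.44·10 + 0.24·8.4 + 0.32·7.6 = 8.848.
E[X²] = 0.44·200 + 0.24·75.4 + 0.32·60.01 = 125.299.
Var(X) = E[X²] − (E[X])² = 125.299 − 78.2871 = 47.0121.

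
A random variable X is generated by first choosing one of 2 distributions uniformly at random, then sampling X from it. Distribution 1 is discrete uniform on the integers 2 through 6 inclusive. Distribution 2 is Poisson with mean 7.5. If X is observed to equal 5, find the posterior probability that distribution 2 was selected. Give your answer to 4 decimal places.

Likelihoods P(X=5 | ·): 1: 0.2; 2: 0.109375.
Posterior ∝ prior × likelihood. Numerator for 2: 0.5·0.109375 = 0.0546873.
Normalizing constant: 0.5·0.2 + 0.5·0.109375 = 0.154687.
P(2 | observation) = 0.0546873 / 0.154687 = 0.353535.

0.3535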